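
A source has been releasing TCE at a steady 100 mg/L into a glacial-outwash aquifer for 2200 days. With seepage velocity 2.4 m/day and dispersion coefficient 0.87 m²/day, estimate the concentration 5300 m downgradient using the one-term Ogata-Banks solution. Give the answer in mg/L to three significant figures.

37.3 mg/L

For a continuous step input, C/C₀ ≈ ½·erfc((x−vt)/(2√(Dt))).
vt = 2.4 × 2200 = 5280 m and 2√(Dt) = 2√(0.87 × 2200) = 87.50 m.
Argument (x−vt)/(2√(Dt)) = (5300 − 5280)/87.50 = 0.2286; ½·erfc(0.2286) = 0.3732.
C = 100 × 0.3732 = 37.3 mg/L.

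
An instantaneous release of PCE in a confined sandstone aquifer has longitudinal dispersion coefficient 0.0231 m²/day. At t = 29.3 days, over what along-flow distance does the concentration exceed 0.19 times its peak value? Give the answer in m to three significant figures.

4.24 m

The plume is Gaussian with σ = √(2Dt) = √(2 × 0.0231 × 29.3) = 1.163 m.
C/C_peak = exp(−Δx²/(2σ²)) = 0.19 ⇒ Δx = σ·√(−2 ln 0.19) = 1.163 × 1.822 = 2.119 m.
Width = 2Δx = 4.24 m.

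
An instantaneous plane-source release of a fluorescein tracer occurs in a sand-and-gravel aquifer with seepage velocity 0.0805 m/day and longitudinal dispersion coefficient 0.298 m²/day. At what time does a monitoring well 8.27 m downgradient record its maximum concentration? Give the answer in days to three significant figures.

66.6 days

For the 1D instantaneous-source solution, setting ∂C/∂t = 0 at fixed x gives v²t² + 2Dt − x² = 0, so t = (√(D² + v²x²) − D)/v².
√(D² + v²x²) = √(0.298² + 0.0805² × 8.27²) = 0.7294; v² = 0.00648025.
t = (0.7294 − 0.298)/0.00648025 = 66.6 days (vs. the pure-advection estimate x/v = 103 d).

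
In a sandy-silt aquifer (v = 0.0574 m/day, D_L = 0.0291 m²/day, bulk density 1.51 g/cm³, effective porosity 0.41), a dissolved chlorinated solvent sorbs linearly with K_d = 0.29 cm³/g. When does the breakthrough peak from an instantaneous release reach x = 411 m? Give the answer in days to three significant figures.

14800 days

Retardation factor R = 1 + ρ_b·K_d/n = 1 + 1.51 × 0.29/0.41 = 2.068.
Sorption retards both mechanisms: v_R = v/R = 0.02776 m/day, D_R = D/R = 0.01407 m²/day.
Peak time from v_R²t² + 2D_R t − x² = 0: t = (√(D_R² + v_R²x²) − D_R)/v_R².
√(D_R² + v_R²x²) = √(0.01407² + 0.02776² × 411²) = 11.41; v_R² = 0.0007706.
t = (11.41 − 0.01407)/0.0007706 = 14800 days.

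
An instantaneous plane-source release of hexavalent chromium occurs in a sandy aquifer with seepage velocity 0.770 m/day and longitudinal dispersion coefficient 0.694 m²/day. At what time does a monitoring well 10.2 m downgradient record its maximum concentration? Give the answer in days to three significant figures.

12.1 days

For the 1D instantaneous-source solution, setting ∂C/∂t = 0 at fixed x gives v²t² + 2Dt − x² = 0, so t = (√(D² + v²x²) − D)/v².
√(D² + v²x²) = √(0.694² + 0.770² × 10.2²) = 7.885; v² = 0.5929.
t = (7.885 − 0.694)/0.5929 = 12.1 days (vs. the pure-advection estimate x/v = 13.2 d).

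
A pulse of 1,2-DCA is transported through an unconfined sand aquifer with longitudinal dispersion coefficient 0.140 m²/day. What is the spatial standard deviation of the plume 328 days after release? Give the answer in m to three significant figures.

9.58 m

Dispersive spreading gives a Gaussian with σ² = 2Dt; advection only shifts the center.
σ = √(2 × 0.140 × 328) = 9.58 m.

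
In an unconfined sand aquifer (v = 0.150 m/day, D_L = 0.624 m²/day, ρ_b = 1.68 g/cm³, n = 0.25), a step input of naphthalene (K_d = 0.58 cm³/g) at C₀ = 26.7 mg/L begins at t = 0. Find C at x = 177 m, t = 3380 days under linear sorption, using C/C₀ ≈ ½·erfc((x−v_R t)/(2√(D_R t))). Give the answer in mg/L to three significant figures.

Retardation factor R = 1 + ρ_b·K_d/n = 1 + 1.68 × 0.58/0.25 = 4.898.
Sorption retards both mechanisms: v_R = v/R = 0.03062 m/day, D_R = D/R = 0.1274 m²/day.
v_R·t = 0.03062 × 3380 = 103.4956 m; 2√(D_R t) = 41.50 m; argument = (177 − 103.4956)/41.50 = 1.771.
C = C₀ × ½·erfc(1.771) = 26.7 × 0.006130 = 0.164 mg/L.

0.164 mg/L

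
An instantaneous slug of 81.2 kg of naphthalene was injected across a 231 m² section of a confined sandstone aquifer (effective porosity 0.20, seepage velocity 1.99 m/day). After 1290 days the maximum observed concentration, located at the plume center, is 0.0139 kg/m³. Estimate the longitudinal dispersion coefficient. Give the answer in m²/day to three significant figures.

0.986 m²/day

At the plume center C_max = M/(n_e·A·√(4πDt)), so D = M²/(4πt·(n_e·A·C_max)²).
n_e·A·C_max = 0.20 × 231 × 0.0139 = 0.6422 kg/m.
D = 81.2²/(4π × 1290 × 0.6422²) = 0.986 m²/day.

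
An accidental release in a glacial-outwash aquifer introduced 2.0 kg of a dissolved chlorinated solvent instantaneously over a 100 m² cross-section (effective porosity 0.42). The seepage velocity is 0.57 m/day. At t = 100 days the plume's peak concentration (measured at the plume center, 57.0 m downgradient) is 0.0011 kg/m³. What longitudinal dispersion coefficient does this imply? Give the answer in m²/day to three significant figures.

At the plume center C_max = M/(n_e·A·√(4πDt)), so D = M²/(4πt·(n_e·A·C_max)²).
n_e·A·C_max = 0.42 × 100 × 0.0011 = 0.04620 kg/m.
D = 2.0²/(4π × 100 × 0.04620²) = 1.49 m²/day.

1.49 m²/day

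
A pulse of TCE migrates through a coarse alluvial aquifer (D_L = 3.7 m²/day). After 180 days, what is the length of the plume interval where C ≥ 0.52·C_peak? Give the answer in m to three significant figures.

The plume is Gaussian with σ = √(2Dt) = √(2 × 3.7 × 180) = 36.50 m.
C/C_peak = exp(−Δx²/(2σ²)) = 0.52 ⇒ Δx = σ·√(−2 ln 0.52) = 36.50 × 1.144 = 41.76 m.
Width = 2Δx = 83.5 m.

83.5 m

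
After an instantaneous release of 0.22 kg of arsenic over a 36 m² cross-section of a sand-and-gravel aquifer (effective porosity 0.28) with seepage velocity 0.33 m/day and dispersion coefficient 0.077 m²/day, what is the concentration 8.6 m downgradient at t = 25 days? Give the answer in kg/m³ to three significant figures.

For an instantaneous plane source, C(x,t) = M/(n_e·A·√(4πDt)) · exp(−(x−vt)²/(4Dt)), with n_e·A the pore (flow) area.
Plume center vt = 0.33 × 25 = 8.25 m, so the well at 8.6 m is 0.35 m downgradient of the peak.
√(4πDt) = 4.918 m, giving peak height M/(n_e·A·√(4πDt)) = 0.22/(0.28 × 36 × 4.918) = 0.004438 kg/m³.
(x−vt)²/(4Dt) = (0.35)²/(4 × 0.077 × 25) = 0.01591; exp(−0.01591) = 0.9842.
C = 0.004438 × 0.9842 = 0.00437 kg/m³.

0.00437 kg/m³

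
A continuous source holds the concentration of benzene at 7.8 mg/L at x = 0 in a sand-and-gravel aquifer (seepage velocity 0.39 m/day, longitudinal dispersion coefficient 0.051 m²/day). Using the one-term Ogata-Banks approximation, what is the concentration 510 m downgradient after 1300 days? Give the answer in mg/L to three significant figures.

3.10 mg/L

For a continuous step input, C/C₀ ≈ ½·erfc((x−vt)/(2√(Dt))).
vt = 0.39 × 1300 = 507 m and 2√(Dt) = 2√(0.051 × 1300) = 16.28 m.
Argument (x−vt)/(2√(Dt)) = (510 − 507)/16.28 = 0.1843; ½·erfc(0.1843) = 0.3972.
C = 7.8 × 0.3972 = 3.10 mg/L.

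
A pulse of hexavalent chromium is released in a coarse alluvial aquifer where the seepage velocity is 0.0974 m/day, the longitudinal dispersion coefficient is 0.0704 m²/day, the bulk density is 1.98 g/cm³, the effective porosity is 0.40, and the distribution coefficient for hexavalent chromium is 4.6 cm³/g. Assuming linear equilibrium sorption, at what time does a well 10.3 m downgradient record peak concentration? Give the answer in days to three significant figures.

2340 days

Retardation factor R = 1 + ρ_b·K_d/n = 1 + 1.98 × 4.6/0.40 = 23.77.
Sorption retards both mechanisms: v_R = v/R = 0.004098 m/day, D_R = D/R = 0.002962 m²/day.
Peak time from v_R²t² + 2D_R t − x² = 0: t = (√(D_R² + v_R²x²) − D_R)/v_R².
√(D_R² + v_R²x²) = √(0.002962² + 0.004098² × 10.3²) = 0.04231; v_R² = 1.679e-05.
t = (0.04231 − 0.002962)/1.679e-05 = 2340 days.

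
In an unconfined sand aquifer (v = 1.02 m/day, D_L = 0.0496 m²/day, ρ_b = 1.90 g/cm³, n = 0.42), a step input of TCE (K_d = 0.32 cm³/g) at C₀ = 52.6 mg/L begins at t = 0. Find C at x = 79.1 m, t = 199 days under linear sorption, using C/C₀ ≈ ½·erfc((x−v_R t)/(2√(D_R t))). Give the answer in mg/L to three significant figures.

47.9 mg/L

Retardation factor R = 1 + ρ_b·K_d/n = 1 + 1.90 × 0.32/0.42 = 2.448.
Sorption retards both mechanisms: v_R = v/R = 0.4167 m/day, D_R = D/R = 0.02026 m²/day.
v_R·t = 0.4167 × 199 = 82.9233 m; 2√(D_R t) = 4.016 m; argument = (79.1 − 82.9233)/4.016 = -0.9520.
C = C₀ × ½·erfc(-0.9520) = 52.6 × 0.9109 = 47.9 mg/L.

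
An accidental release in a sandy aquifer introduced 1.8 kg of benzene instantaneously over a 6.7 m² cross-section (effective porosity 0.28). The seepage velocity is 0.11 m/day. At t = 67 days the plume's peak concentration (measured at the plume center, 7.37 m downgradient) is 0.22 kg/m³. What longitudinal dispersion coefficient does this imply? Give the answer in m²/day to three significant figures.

0.0226 m²/day

At the plume center C_max = M/(n_e·A·√(4πDt)), so D = M²/(4πt·(n_e·A·C_max)²).
n_e·A·C_max = 0.28 × 6.7 × 0.22 = 0.4127 kg/m.
D = 1.8²/(4π × 67 × 0.4127²) = 0.0226 m²/day.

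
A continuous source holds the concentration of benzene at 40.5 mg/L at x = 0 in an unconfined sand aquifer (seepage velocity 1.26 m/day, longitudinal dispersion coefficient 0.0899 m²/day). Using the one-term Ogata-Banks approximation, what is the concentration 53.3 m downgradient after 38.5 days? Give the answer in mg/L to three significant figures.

For a continuous step input, C/C₀ ≈ ½·erfc((x−vt)/(2√(Dt))).
vt = 1.26 × 38.5 = 48.51 m and 2√(Dt) = 2√(0.0899 × 38.5) = 3.721 m.
Argument (x−vt)/(2√(Dt)) = (53.3 − 48.51)/3.721 = 1.287; ½·erfc(1.287) = 0.03437.
C = 40.5 × 0.03437 = 1.39 mg/L.

1.39 mg/L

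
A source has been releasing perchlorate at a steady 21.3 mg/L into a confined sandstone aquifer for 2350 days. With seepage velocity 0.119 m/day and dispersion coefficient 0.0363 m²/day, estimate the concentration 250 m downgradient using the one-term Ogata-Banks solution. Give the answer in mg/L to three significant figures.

For a continuous step input, C/C₀ ≈ ½·erfc((x−vt)/(2√(Dt))).
vt = 0.119 × 2350 = 279.65 m and 2√(Dt) = 2√(0.0363 × 2350) = 18.47 m.
Argument (x−vt)/(2√(Dt)) = (250 − 279.65)/18.47 = -1.605; ½·erfc(-1.605) = 0.9884.
C = 21.3 × 0.9884 = 21.1 mg/L.

21.1 mg/L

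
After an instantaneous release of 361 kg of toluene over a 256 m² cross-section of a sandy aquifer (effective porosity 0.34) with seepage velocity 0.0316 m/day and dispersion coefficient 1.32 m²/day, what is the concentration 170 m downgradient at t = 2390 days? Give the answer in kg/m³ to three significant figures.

For an instantaneous plane source, C(x,t) = M/(n_e·A·√(4πDt)) · exp(−(x−vt)²/(4Dt)), with n_e·A the pore (flow) area.
Plume center vt = 0.0316 × 2390 = 75.524 m, so the well at 170 m is 94.476 m downgradient of the peak.
√(4πDt) = 199.1 m, giving peak height M/(n_e·A·√(4πDt)) = 361/(0.34 × 256 × 199.1) = 0.02083 kg/m³.
(x−vt)²/(4Dt) = (94.476)²/(4 × 1.32 × 2390) = 0.7073; exp(−0.7073) = 0.4930.
C = 0.02083 × 0.4930 = 0.0103 kg/m³.

0.0103 kg/m³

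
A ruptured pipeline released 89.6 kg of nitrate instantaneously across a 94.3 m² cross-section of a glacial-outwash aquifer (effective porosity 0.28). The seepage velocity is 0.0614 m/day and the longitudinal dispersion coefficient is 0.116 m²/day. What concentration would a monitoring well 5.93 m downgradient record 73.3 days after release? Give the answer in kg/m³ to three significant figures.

0.309 kg/m³

For an instantaneous plane source, C(x,t) = M/(n_e·A·√(4πDt)) · exp(−(x−vt)²/(4Dt)), with n_e·A the pore (flow) area.
Plume center vt = 0.0614 × 73.3 = 4.50062 m, so the well at 5.93 m is 1.42938 m downgradient of the peak.
√(4πDt) = 10.34 m, giving peak height M/(n_e·A·√(4πDt)) = 89.6/(0.28 × 94.3 × 10.34) = 0.3282 kg/m³.
(x−vt)²/(4Dt) = (1.42938)²/(4 × 0.116 × 73.3) = 0.06007; exp(−0.06007) = 0.9417.
C = 0.3282 × 0.9417 = 0.309 kg/m³.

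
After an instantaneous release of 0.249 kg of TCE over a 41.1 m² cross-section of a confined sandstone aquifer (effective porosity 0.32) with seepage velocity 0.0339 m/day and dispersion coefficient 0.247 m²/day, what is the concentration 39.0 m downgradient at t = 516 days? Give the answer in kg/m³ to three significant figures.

For an instantaneous plane source, C(x,t) = M/(n_e·A·√(4πDt)) · exp(−(x−vt)²/(4Dt)), with n_e·A the pore (flow) area.
Plume center vt = 0.0339 × 516 = 17.4924 m, so the well at 39.0 m is 21.5076 m downgradient of the peak.
√(4πDt) = 40.02 m, giving peak height M/(n_e·A·√(4πDt)) = 0.249/(0.32 × 41.1 × 40.02) = 0.0004731 kg/m³.
(x−vt)²/(4Dt) = (21.5076)²/(4 × 0.247 × 516) = 0.9074; exp(−0.9074) = 0.4036.
C = 0.0004731 × 0.4036 = 0.000191 kg/m³.

0.000191 kg/m³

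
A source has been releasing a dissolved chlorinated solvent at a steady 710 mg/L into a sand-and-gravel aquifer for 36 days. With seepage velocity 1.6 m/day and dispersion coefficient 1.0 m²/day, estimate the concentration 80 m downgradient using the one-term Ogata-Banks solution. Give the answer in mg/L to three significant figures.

2.94 mg/L

For a continuous step input, C/C₀ ≈ ½·erfc((x−vt)/(2√(Dt))).
vt = 1.6 × 36 = 57.6 m and 2√(Dt) = 2√(1.0 × 36) = 12.00 m.
Argument (x−vt)/(2√(Dt)) = (80 − 57.6)/12.00 = 1.867; ½·erfc(1.867) = 0.004141.
C = 710 × 0.004141 = 2.94 mg/L.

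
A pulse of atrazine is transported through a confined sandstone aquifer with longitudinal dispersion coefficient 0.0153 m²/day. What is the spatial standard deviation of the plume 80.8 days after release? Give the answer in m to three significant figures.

Dispersive spreading gives a Gaussian with σ² = 2Dt; advection only shifts the center.
σ = √(2 × 0.0153 × 80.8) = 1.57 m.

1.57 m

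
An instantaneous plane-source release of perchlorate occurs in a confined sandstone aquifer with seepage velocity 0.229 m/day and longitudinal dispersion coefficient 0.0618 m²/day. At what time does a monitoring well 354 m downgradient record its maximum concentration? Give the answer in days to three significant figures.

1540 days

For the 1D instantaneous-source solution, setting ∂C/∂t = 0 at fixed x gives v²t² + 2Dt − x² = 0, so t = (√(D² + v²x²) − D)/v².
√(D² + v²x²) = √(0.0618² + 0.229² × 354²) = 81.07; v² = 0.052441.
t = (81.07 − 0.0618)/0.052441 = 1540 days (vs. the pure-advection estimate x/v = 1550 d).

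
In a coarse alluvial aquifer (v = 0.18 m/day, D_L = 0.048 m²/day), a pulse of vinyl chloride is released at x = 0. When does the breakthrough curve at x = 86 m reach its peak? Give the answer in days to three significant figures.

For the 1D instantaneous-source solution, setting ∂C/∂t = 0 at fixed x gives v²t² + 2Dt − x² = 0, so t = (√(D² + v²x²) − D)/v².
√(D² + v²x²) = √(0.048² + 0.18² × 86²) = 15.48; v² = 0.0324.
t = (15.48 − 0.048)/0.0324 = 476 days (vs. the pure-advection estimate x/v = 478 d).

476 days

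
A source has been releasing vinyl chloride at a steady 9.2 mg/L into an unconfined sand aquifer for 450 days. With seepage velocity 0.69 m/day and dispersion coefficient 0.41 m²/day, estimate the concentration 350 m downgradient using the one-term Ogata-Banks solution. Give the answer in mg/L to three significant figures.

For a continuous step input, C/C₀ ≈ ½·erfc((x−vt)/(2√(Dt))).
vt = 0.69 × 450 = 310.5 m and 2√(Dt) = 2√(0.41 × 450) = 27.17 m.
Argument (x−vt)/(2√(Dt)) = (350 − 310.5)/27.17 = 1.454; ½·erfc(1.454) = 0.01988.
C = 9.2 × 0.01988 = 0.183 mg/L.

0.183 mg/L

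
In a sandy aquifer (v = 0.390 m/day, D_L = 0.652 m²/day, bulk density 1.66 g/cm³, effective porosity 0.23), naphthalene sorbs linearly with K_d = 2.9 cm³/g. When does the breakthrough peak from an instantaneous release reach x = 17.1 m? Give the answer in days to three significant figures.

872 days

Retardation factor R = 1 + ρ_b·K_d/n = 1 + 1.66 × 2.9/0.23 = 21.93.
Sorption retards both mechanisms: v_R = v/R = 0.01778 m/day, D_R = D/R = 0.02973 m²/day.
Peak time from v_R²t² + 2D_R t − x² = 0: t = (√(D_R² + v_R²x²) − D_R)/v_R².
√(D_R² + v_R²x²) = √(0.02973² + 0.01778² × 17.1²) = 0.3055; v_R² = 0.0003161.
t = (0.3055 − 0.02973)/0.0003161 = 872 days.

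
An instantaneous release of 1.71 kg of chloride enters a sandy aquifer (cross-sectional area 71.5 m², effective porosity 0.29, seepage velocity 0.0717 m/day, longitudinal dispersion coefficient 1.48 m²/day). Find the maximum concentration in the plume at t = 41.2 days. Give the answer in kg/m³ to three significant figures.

0.00298 kg/m³

The peak of an instantaneous 1D plume sits at x = vt; there the Gaussian factor is 1 and C_max = M/(n_e·A·√(4πDt)), where n_e·A is the pore area the mass is dissolved in.
√(4πDt) = √(4π × 1.48 × 41.2) = 27.68 m, so C_max = 1.71/(0.29 × 71.5 × 27.68) = 0.00298 kg/m³.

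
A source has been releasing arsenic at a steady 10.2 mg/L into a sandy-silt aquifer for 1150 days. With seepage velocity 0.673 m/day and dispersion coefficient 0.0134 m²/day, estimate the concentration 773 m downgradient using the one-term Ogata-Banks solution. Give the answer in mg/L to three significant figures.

For a continuous step input, C/C₀ ≈ ½·erfc((x−vt)/(2√(Dt))).
vt = 0.673 × 1150 = 773.95 m and 2√(Dt) = 2√(0.0134 × 1150) = 7.851 m.
Argument (x−vt)/(2√(Dt)) = (773 − 773.95)/7.851 = -0.1210; ½·erfc(-0.1210) = 0.5679.
C = 10.2 × 0.5679 = 5.79 mg/L.

5.79 mg/L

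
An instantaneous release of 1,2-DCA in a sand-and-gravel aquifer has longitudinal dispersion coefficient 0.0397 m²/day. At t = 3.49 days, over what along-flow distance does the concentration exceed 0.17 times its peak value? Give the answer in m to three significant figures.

1.98 m

The plume is Gaussian with σ = √(2Dt) = √(2 × 0.0397 × 3.49) = 0.5264 m.
C/C_peak = exp(−Δx²/(2σ²)) = 0.17 ⇒ Δx = σ·√(−2 ln 0.17) = 0.5264 × 1.883 = 0.9912 m.
Width = 2Δx = 1.98 m.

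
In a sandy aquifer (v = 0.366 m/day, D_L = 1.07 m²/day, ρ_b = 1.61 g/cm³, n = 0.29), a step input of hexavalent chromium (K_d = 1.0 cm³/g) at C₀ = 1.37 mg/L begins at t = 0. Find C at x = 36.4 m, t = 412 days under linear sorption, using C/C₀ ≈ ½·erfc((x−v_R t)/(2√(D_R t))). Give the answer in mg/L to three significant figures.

Retardation factor R = 1 + ρ_b·K_d/n = 1 + 1.61 × 1.0/0.29 = 6.552.
Sorption retards both mechanisms: v_R = v/R = 0.05586 m/day, D_R = D/R = 0.1633 m²/day.
v_R·t = 0.05586 × 412 = 23.01432 m; 2√(D_R t) = 16.40 m; argument = (36.4 − 23.01432)/16.40 = 0.8162.
C = C₀ × ½·erfc(0.8162) = 1.37 × 0.1242 = 0.170 mg/L.

0.170 mg/L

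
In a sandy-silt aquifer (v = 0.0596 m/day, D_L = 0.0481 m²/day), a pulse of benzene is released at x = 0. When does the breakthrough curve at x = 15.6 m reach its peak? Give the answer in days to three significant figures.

For the 1D instantaneous-source solution, setting ∂C/∂t = 0 at fixed x gives v²t² + 2Dt − x² = 0, so t = (√(D² + v²x²) − D)/v².
√(D² + v²x²) = √(0.0481² + 0.0596² × 15.6²) = 0.9310; v² = 0.00355216.
t = (0.9310 − 0.0481)/0.00355216 = 249 days (vs. the pure-advection estimate x/v = 262 d).

249 days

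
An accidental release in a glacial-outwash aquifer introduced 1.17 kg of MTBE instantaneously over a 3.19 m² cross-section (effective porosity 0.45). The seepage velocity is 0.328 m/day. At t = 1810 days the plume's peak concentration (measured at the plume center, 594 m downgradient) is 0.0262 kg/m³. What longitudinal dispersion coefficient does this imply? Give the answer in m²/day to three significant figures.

At the plume center C_max = M/(n_e·A·√(4πDt)), so D = M²/(4πt·(n_e·A·C_max)²).
n_e·A·C_max = 0.45 × 3.19 × 0.0262 = 0.03761 kg/m.
D = 1.17²/(4π × 1810 × 0.03761²) = 0.0425 m²/day.

0.0425 m²/day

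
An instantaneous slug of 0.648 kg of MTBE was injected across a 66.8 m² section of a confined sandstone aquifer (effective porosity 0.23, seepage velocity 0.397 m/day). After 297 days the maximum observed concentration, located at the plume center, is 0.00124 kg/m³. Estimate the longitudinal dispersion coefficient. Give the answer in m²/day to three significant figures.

0.310 m²/day

At the plume center C_max = M/(n_e·A·√(4πDt)), so D = M²/(4πt·(n_e·A·C_max)²).
n_e·A·C_max = 0.23 × 66.8 × 0.00124 = 0.01905 kg/m.
D = 0.648²/(4π × 297 × 0.01905²) = 0.310 m²/day.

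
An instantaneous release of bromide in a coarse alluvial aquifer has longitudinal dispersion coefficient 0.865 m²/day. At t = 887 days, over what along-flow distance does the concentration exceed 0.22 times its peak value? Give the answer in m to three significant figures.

136 m

The plume is Gaussian with σ = √(2Dt) = √(2 × 0.865 × 887) = 39.17 m.
C/C_peak = exp(−Δx²/(2σ²)) = 0.22 ⇒ Δx = σ·√(−2 ln 0.22) = 39.17 × 1.740 = 68.16 m.
Width = 2Δx = 136 m.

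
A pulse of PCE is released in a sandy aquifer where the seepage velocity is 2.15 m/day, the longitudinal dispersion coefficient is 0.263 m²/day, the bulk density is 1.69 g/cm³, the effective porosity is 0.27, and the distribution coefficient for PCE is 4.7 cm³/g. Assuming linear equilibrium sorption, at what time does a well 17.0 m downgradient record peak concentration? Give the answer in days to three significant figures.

Retardation factor R = 1 + ρ_b·K_d/n = 1 + 1.69 × 4.7/0.27 = 30.42.
Sorption retards both mechanisms: v_R = v/R = 0.07068 m/day, D_R = D/R = 0.008646 m²/day.
Peak time from v_R²t² + 2D_R t − x² = 0: t = (√(D_R² + v_R²x²) − D_R)/v_R².
√(D_R² + v_R²x²) = √(0.008646² + 0.07068² × 17.0²) = 1.202; v_R² = 0.004996.
t = (1.202 − 0.008646)/0.004996 = 239 days.

239 days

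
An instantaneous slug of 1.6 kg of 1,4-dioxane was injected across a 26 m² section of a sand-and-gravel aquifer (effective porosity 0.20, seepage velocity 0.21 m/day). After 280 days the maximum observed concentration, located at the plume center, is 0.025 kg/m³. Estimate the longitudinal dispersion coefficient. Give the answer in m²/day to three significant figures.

0.0431 m²/day

At the plume center C_max = M/(n_e·A·√(4πDt)), so D = M²/(4πt·(n_e·A·C_max)²).
n_e·A·C_max = 0.20 × 26 × 0.025 = 0.1300 kg/m.
D = 1.6²/(4π × 280 × 0.1300²) = 0.0431 m²/day.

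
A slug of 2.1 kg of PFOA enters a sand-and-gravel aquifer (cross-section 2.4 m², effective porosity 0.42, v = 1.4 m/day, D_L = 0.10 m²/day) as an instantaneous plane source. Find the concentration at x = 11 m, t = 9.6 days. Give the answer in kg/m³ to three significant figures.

For an instantaneous plane source, C(x,t) = M/(n_e·A·√(4πDt)) · exp(−(x−vt)²/(4Dt)), with n_e·A the pore (flow) area.
Plume center vt = 1.4 × 9.6 = 13.44 m, so the well at 11 m is 2.44 m upgradient of the peak.
√(4πDt) = 3.473 m, giving peak height M/(n_e·A·√(4πDt)) = 2.1/(0.42 × 2.4 × 3.473) = 0.5999 kg/m³.
(x−vt)²/(4Dt) = (-2.44)²/(4 × 0.10 × 9.6) = 1.550; exp(−1.550) = 0.2122.
C = 0.5999 × 0.2122 = 0.127 kg/m³.

0.127 kg/m³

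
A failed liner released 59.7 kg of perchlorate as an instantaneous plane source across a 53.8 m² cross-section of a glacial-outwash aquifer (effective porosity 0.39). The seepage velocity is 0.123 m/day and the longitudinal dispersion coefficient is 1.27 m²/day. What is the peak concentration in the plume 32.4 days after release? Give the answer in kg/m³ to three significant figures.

The peak of an instantaneous 1D plume sits at x = vt; there the Gaussian factor is 1 and C_max = M/(n_e·A·√(4πDt)), where n_e·A is the pore area the mass is dissolved in.
√(4πDt) = √(4π × 1.27 × 32.4) = 22.74 m, so C_max = 59.7/(0.39 × 53.8 × 22.74) = 0.125 kg/m³.

0.125 kg/m³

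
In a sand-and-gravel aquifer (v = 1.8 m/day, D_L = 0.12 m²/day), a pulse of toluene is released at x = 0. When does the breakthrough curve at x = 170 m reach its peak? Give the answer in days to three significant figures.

For the 1D instantaneous-source solution, setting ∂C/∂t = 0 at fixed x gives v²t² + 2Dt − x² = 0, so t = (√(D² + v²x²) − D)/v².
√(D² + v²x²) = √(0.12² + 1.8² × 170²) = 306.0; v² = 3.24.
t = (306.0 − 0.12)/3.24 = 94.4 days (vs. the pure-advection estimate x/v = 94.4 d).

94.4 days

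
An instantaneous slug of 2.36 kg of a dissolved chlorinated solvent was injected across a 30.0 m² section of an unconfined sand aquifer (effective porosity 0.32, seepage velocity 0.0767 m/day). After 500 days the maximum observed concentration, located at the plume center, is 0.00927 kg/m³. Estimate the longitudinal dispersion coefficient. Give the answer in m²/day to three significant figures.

0.112 m²/day

At the plume center C_max = M/(n_e·A·√(4πDt)), so D = M²/(4πt·(n_e·A·C_max)²).
n_e·A·C_max = 0.32 × 30.0 × 0.00927 = 0.08899 kg/m.
D = 2.36²/(4π × 500 × 0.08899²) = 0.112 m²/day.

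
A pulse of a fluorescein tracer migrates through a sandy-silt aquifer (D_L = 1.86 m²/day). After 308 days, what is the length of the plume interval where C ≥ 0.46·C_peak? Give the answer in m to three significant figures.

84.4 m

The plume is Gaussian with σ = √(2Dt) = √(2 × 1.86 × 308) = 33.85 m.
C/C_peak = exp(−Δx²/(2σ²)) = 0.46 ⇒ Δx = σ·√(−2 ln 0.46) = 33.85 × 1.246 = 42.18 m.
Width = 2Δx = 84.4 m.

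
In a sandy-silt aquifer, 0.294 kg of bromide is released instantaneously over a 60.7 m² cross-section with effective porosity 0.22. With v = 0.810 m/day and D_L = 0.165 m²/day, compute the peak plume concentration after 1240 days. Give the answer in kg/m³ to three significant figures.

The peak of an instantaneous 1D plume sits at x = vt; there the Gaussian factor is 1 and C_max = M/(n_e·A·√(4πDt)), where n_e·A is the pore area the mass is dissolved in.
√(4πDt) = √(4π × 0.165 × 1240) = 50.71 m, so C_max = 0.294/(0.22 × 60.7 × 50.71) = 0.000434 kg/m³.

0.000434 kg/m³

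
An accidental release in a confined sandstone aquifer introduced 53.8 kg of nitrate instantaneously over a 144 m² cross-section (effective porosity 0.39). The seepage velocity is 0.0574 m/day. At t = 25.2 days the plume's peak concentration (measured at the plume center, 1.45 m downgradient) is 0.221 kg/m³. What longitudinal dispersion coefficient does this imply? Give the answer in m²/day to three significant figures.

0.0593 m²/day

At the plume center C_max = M/(n_e·A·√(4πDt)), so D = M²/(4πt·(n_e·A·C_max)²).
n_e·A·C_max = 0.39 × 144 × 0.221 = 12.41 kg/m.
D = 53.8²/(4π × 25.2 × 12.41²) = 0.0593 m²/day.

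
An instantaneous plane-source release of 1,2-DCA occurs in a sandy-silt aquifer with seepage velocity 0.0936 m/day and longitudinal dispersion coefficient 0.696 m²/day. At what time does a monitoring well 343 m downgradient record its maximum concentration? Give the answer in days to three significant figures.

For the 1D instantaneous-source solution, setting ∂C/∂t = 0 at fixed x gives v²t² + 2Dt − x² = 0, so t = (√(D² + v²x²) − D)/v².
√(D² + v²x²) = √(0.696² + 0.0936² × 343²) = 32.11; v² = 0.00876096.
t = (32.11 − 0.696)/0.00876096 = 3590 days (vs. the pure-advection estimate x/v = 3660 d).

3590 days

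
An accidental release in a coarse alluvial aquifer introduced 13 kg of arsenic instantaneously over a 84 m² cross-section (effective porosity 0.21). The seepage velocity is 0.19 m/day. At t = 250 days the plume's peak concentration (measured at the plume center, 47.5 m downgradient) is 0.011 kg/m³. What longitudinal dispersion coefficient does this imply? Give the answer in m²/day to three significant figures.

1.43 m²/day

At the plume center C_max = M/(n_e·A·√(4πDt)), so D = M²/(4πt·(n_e·A·C_max)²).
n_e·A·C_max = 0.21 × 84 × 0.011 = 0.1940 kg/m.
D = 13²/(4π × 250 × 0.1940²) = 1.43 m²/day.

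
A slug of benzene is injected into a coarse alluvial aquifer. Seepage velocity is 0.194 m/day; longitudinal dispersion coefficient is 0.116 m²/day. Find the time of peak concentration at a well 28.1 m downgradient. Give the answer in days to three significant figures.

142 days

For the 1D instantaneous-source solution, setting ∂C/∂t = 0 at fixed x gives v²t² + 2Dt − x² = 0, so t = (√(D² + v²x²) − D)/v².
√(D² + v²x²) = √(0.116² + 0.194² × 28.1²) = 5.453; v² = 0.037636.
t = (5.453 − 0.116)/0.037636 = 142 days (vs. the pure-advection estimate x/v = 145 d).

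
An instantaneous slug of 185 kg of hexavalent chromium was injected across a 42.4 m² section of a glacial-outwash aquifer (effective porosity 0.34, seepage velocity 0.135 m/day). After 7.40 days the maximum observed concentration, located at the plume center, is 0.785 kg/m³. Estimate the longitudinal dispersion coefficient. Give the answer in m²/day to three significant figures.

At the plume center C_max = M/(n_e·A·√(4πDt)), so D = M²/(4πt·(n_e·A·C_max)²).
n_e·A·C_max = 0.34 × 42.4 × 0.785 = 11.32 kg/m.
D = 185²/(4π × 7.40 × 11.32²) = 2.87 m²/day.

2.87 m²/day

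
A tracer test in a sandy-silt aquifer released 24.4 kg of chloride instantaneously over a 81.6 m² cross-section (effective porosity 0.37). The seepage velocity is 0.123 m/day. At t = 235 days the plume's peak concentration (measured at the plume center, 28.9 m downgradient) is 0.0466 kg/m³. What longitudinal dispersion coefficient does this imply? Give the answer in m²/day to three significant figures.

At the plume center C_max = M/(n_e·A·√(4πDt)), so D = M²/(4πt·(n_e·A·C_max)²).
n_e·A·C_max = 0.37 × 81.6 × 0.0466 = 1.407 kg/m.
D = 24.4²/(4π × 235 × 1.407²) = 0.102 m²/day.

0.102 m²/day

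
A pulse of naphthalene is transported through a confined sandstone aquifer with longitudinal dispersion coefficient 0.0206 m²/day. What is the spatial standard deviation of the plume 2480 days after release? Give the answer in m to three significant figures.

Dispersive spreading gives a Gaussian with σ² = 2Dt; advection only shifts the center.
σ = √(2 × 0.0206 × 2480) = 10.1 m.

10.1 m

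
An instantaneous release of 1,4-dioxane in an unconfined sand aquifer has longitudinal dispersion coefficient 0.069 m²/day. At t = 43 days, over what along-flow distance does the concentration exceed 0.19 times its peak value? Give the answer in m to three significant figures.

The plume is Gaussian with σ = √(2Dt) = √(2 × 0.069 × 43) = 2.436 m.
C/C_peak = exp(−Δx²/(2σ²)) = 0.19 ⇒ Δx = σ·√(−2 ln 0.19) = 2.436 × 1.822 = 4.438 m.
Width = 2Δx = 8.88 m.

8.88 m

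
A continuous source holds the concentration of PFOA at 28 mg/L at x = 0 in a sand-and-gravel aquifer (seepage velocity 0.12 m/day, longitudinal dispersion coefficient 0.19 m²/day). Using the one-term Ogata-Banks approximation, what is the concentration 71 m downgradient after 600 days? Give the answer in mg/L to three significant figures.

14.7 mg/L

For a continuous step input, C/C₀ ≈ ½·erfc((x−vt)/(2√(Dt))).
vt = 0.12 × 600 = 72 m and 2√(Dt) = 2√(0.19 × 600) = 21.35 m.
Argument (x−vt)/(2√(Dt)) = (71 − 72)/21.35 = -0.04684; ½·erfc(-0.04684) = 0.5264.
C = 28 × 0.5264 = 14.7 mg/L.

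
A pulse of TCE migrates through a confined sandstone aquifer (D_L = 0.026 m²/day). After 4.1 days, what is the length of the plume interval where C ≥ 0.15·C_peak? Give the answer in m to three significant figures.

1.80 m

The plume is Gaussian with σ = √(2Dt) = √(2 × 0.026 × 4.1) = 0.4617 m.
C/C_peak = exp(−Δx²/(2σ²)) = 0.15 ⇒ Δx = σ·√(−2 ln 0.15) = 0.4617 × 1.948 = 0.8994 m.
Width = 2Δx = 1.80 m.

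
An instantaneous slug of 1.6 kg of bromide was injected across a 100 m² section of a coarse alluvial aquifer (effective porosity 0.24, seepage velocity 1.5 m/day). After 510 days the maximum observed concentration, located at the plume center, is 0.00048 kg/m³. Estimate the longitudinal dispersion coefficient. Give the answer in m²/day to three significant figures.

3.01 m²/day

At the plume center C_max = M/(n_e·A·√(4πDt)), so D = M²/(4πt·(n_e·A·C_max)²).
n_e·A·C_max = 0.24 × 100 × 0.00048 = 0.01152 kg/m.
D = 1.6²/(4π × 510 × 0.01152²) = 3.01 m²/day.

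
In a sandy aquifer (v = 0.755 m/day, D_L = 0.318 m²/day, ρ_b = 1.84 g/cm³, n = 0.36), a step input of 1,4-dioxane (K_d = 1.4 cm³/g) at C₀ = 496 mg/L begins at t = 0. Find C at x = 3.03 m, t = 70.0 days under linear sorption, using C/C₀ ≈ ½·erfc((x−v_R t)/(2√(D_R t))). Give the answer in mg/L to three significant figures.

Retardation factor R = 1 + ρ_b·K_d/n = 1 + 1.84 × 1.4/0.36 = 8.156.
Sorption retards both mechanisms: v_R = v/R = 0.09257 m/day, D_R = D/R = 0.03899 m²/day.
v_R·t = 0.09257 × 70.0 = 6.4799 m; 2√(D_R t) = 3.304 m; argument = (3.03 − 6.4799)/3.304 = -1.044.
C = C₀ × ½·erfc(-1.044) = 496 × 0.9301 = 461 mg/L.

461 mg/L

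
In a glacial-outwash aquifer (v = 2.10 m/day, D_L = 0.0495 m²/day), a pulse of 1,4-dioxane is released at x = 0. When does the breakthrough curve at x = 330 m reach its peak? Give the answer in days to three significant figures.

157 days

For the 1D instantaneous-source solution, setting ∂C/∂t = 0 at fixed x gives v²t² + 2Dt − x² = 0, so t = (√(D² + v²x²) − D)/v².
√(D² + v²x²) = √(0.0495² + 2.10² × 330²) = 693.0; v² = 4.41.
t = (693.0 − 0.0495)/4.41 = 157 days (vs. the pure-advection estimate x/v = 157 d).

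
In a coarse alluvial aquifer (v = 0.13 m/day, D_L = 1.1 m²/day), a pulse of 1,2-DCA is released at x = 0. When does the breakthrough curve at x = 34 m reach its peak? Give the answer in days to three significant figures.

For the 1D instantaneous-source solution, setting ∂C/∂t = 0 at fixed x gives v²t² + 2Dt − x² = 0, so t = (√(D² + v²x²) − D)/v².
√(D² + v²x²) = √(1.1² + 0.13² × 34²) = 4.555; v² = 0.0169.
t = (4.555 − 1.1)/0.0169 = 204 days (vs. the pure-advection estimate x/v = 262 d).

204 days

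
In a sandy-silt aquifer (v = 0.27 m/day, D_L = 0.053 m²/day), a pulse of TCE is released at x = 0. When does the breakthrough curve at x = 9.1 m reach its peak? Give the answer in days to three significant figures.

33.0 days

For the 1D instantaneous-source solution, setting ∂C/∂t = 0 at fixed x gives v²t² + 2Dt − x² = 0, so t = (√(D² + v²x²) − D)/v².
√(D² + v²x²) = √(0.053² + 0.27² × 9.1²) = 2.458; v² = 0.0729.
t = (2.458 − 0.053)/0.0729 = 33.0 days (vs. the pure-advection estimate x/v = 33.7 d).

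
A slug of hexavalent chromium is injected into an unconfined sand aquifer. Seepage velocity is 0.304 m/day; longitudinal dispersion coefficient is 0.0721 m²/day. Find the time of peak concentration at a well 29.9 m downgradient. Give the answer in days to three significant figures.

For the 1D instantaneous-source solution, setting ∂C/∂t = 0 at fixed x gives v²t² + 2Dt − x² = 0, so t = (√(D² + v²x²) − D)/v².
√(D² + v²x²) = √(0.0721² + 0.304² × 29.9²) = 9.090; v² = 0.092416.
t = (9.090 − 0.0721)/0.092416 = 97.6 days (vs. the pure-advection estimate x/v = 98.4 d).

97.6 days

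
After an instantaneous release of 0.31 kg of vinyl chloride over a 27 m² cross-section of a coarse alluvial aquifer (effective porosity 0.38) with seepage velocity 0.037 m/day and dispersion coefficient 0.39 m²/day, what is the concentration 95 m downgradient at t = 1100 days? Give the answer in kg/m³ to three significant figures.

For an instantaneous plane source, C(x,t) = M/(n_e·A·√(4πDt)) · exp(−(x−vt)²/(4Dt)), with n_e·A the pore (flow) area.
Plume center vt = 0.037 × 1100 = 40.7 m, so the well at 95 m is 54.3 m downgradient of the peak.
√(4πDt) = 73.42 m, giving peak height M/(n_e·A·√(4πDt)) = 0.31/(0.38 × 27 × 73.42) = 0.0004115 kg/m³.
(x−vt)²/(4Dt) = (54.3)²/(4 × 0.39 × 1100) = 1.718; exp(−1.718) = 0.1794.
C = 0.0004115 × 0.1794 = 7.38e-05 kg/m³.

7.38e-05 kg/m³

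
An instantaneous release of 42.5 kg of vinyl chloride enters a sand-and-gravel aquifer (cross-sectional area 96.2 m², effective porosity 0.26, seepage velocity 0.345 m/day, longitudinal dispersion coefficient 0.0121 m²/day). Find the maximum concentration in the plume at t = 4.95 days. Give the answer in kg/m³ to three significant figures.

1.96 kg/m³

The peak of an instantaneous 1D plume sits at x = vt; there the Gaussian factor is 1 and C_max = M/(n_e·A·√(4πDt)), where n_e·A is the pore area the mass is dissolved in.
√(4πDt) = √(4π × 0.0121 × 4.95) = 0.8676 m, so C_max = 42.5/(0.26 × 96.2 × 0.8676) = 1.96 kg/m³.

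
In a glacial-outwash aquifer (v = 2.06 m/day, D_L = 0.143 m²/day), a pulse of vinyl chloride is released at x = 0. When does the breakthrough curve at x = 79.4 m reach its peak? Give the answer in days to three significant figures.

For the 1D instantaneous-source solution, setting ∂C/∂t = 0 at fixed x gives v²t² + 2Dt − x² = 0, so t = (√(D² + v²x²) − D)/v².
√(D² + v²x²) = √(0.143² + 2.06² × 79.4²) = 163.6; v² = 4.2436.
t = (163.6 − 0.143)/4.2436 = 38.5 days (vs. the pure-advection estimate x/v = 38.5 d).

38.5 days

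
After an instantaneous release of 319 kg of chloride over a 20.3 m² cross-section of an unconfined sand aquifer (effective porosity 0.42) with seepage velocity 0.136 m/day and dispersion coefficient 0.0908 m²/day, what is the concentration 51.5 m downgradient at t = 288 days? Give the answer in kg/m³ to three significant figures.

For an instantaneous plane source, C(x,t) = M/(n_e·A·√(4πDt)) · exp(−(x−vt)²/(4Dt)), with n_e·A the pore (flow) area.
Plume center vt = 0.136 × 288 = 39.168 m, so the well at 51.5 m is 12.332 m downgradient of the peak.
√(4πDt) = 18.13 m, giving peak height M/(n_e·A·√(4πDt)) = 319/(0.42 × 20.3 × 18.13) = 2.064 kg/m³.
(x−vt)²/(4Dt) = (12.332)²/(4 × 0.0908 × 288) = 1.454; exp(−1.454) = 0.2336.
C = 2.064 × 0.2336 = 0.482 kg/m³.

0.482 kg/m³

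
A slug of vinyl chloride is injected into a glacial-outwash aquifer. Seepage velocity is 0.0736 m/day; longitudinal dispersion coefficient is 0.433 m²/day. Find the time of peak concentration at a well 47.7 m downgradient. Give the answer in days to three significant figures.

573 days

For the 1D instantaneous-source solution, setting ∂C/∂t = 0 at fixed x gives v²t² + 2Dt − x² = 0, so t = (√(D² + v²x²) − D)/v².
√(D² + v²x²) = √(0.433² + 0.0736² × 47.7²) = 3.537; v² = 0.00541696.
t = (3.537 − 0.433)/0.00541696 = 573 days (vs. the pure-advection estimate x/v = 648 d).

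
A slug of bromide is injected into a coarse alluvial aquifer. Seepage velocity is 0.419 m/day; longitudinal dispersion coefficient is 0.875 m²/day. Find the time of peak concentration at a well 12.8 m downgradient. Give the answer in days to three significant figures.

For the 1D instantaneous-source solution, setting ∂C/∂t = 0 at fixed x gives v²t² + 2Dt − x² = 0, so t = (√(D² + v²x²) − D)/v².
√(D² + v²x²) = √(0.875² + 0.419² × 12.8²) = 5.434; v² = 0.175561.
t = (5.434 − 0.875)/0.175561 = 26.0 days (vs. the pure-advection estimate x/v = 30.5 d).

26.0 days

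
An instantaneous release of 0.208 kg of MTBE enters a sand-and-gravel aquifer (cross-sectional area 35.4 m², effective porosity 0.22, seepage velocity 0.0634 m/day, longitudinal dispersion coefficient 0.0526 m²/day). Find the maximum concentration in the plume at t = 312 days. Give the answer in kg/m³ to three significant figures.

The peak of an instantaneous 1D plume sits at x = vt; there the Gaussian factor is 1 and C_max = M/(n_e·A·√(4πDt)), where n_e·A is the pore area the mass is dissolved in.
√(4πDt) = √(4π × 0.0526 × 312) = 14.36 m, so C_max = 0.208/(0.22 × 35.4 × 14.36) = 0.00186 kg/m³.

0.00186 kg/m³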